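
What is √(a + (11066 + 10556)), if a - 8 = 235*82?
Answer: 10*√409 ≈ 202.24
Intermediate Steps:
a = 19278 (a = 8 + 235*82 = 8 + 19270 = 19278)
√(a + (11066 + 10556)) = √(19278 + (11066 + 10556)) = √(19278 + 21622) = √40900 = 10*√409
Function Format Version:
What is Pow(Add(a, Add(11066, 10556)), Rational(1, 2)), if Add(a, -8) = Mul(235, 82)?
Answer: Mul(10, Pow(409, Rational(1, 2))) ≈ 202.24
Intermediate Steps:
a = 19278 (a = Add(8, Mul(235, 82)) = Add(8, 19270) = 19278)
Pow(Add(a, Add(11066, 10556)), Rational(1, 2)) = Pow(Add(19278, Add(11066, 10556)), Rational(1, 2)) = Pow(Add(19278, 21622), Rational(1, 2)) = Pow(40900, Rational(1, 2)) = Mul(10, Pow(409, Rational(1, 2)))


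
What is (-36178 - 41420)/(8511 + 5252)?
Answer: -77598/13763 ≈ -5.6382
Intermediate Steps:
(-36178 - 41420)/(8511 + 5252) = -77598/13763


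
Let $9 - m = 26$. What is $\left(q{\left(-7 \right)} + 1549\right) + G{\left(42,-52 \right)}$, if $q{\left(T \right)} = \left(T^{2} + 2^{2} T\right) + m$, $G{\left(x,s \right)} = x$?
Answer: $1595$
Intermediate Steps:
$m = -17$ ($m = 9 - 26 = -17$)
$q{\left(T \right)} = -17 + T^{2} + 4 T$ ($q{\left(T \right)} = \left(T^{2} + 2^{2} T\right) - 17 = \left(T^{2} + 4 T\right) - 17 = -17 + T^{2} + 4 T$)
$\left(q{\left(-7 \right)} + 1549\right) + G{\left(42,-52 \right)} = \left(\left(-17 + \left(-7\right)^{2} + 4 \left(-7\right)\right) + 1549\right) + 42 = \left(\left(-17 + 49 - 28\right) + 1549\right) + 42 = \left(4 + 1549\right) + 42 = 1553 + 42 = 1595$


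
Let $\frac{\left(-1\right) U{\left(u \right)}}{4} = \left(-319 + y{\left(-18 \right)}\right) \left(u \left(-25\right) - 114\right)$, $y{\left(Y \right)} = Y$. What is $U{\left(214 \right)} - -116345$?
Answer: $-7249127$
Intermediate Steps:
$U{\left(u \right)} = -153672 - 33700 u$ ($U{\left(u \right)} = - 4 \left(-319 - 18\right) \left(u \left(-25\right) - 114\right) = - 4 \left(- 337 \left(- 25 u - 114\right)\right) = - 4 \left(- 337 \left(-114 - 25 u\right)\right) = - 4 \left(38418 + 8425 u\right) = -153672 - 33700 u$)
$U{\left(214 \right)} - -116345 = \left(-153672 - 7211800\right) - -116345 = \left(-153672 - 7211800\right) + 116345 = -7365472 + 116345 = -7249127$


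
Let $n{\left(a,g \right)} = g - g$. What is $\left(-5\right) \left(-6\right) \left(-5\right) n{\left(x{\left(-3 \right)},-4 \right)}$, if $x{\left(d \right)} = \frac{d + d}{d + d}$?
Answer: $0$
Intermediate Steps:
$x{\left(d \right)} = 1$ ($x{\left(d \right)} = \frac{2 d}{2 d} = 2 d \frac{1}{2 d} = 1$)
$n{\left(a,g \right)} = 0$
$\left(-5\right) \left(-6\right) \left(-5\right) n{\left(x{\left(-3 \right)},-4 \right)} = \left(-5\right) \left(-6\right) \left(-5\right) 0 = 30 \left(-5\right) 0 = \left(-150\right) 0 = 0$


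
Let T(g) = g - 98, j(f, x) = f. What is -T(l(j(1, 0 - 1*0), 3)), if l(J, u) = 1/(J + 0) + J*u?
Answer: 94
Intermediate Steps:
l(J, u) = 1/J + J*u
T(g) = -98 + g
-T(l(j(1, 0 - 1*0), 3)) = -(-98 + (1/1 + 1*3)) = -(-98 + (1 + 3)) = -(-98 + 4) = -1*(-94) = 94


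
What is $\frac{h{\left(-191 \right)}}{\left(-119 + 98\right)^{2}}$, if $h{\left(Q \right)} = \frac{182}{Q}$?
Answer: $- \frac{26}{12033} \approx -0.0021607$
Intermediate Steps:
$\frac{h{\left(-191 \right)}}{\left(-119 + 98\right)^{2}} = \frac{182 \frac{1}{-191}}{\left(-119 + 98\right)^{2}} = \frac{182 \left(- \frac{1}{191}\right)}{\left(-21\right)^{2}} = - \frac{182}{191 \cdot 441} = \left(- \frac{182}{191}\right) \frac{1}{441} = - \frac{26}{12033}$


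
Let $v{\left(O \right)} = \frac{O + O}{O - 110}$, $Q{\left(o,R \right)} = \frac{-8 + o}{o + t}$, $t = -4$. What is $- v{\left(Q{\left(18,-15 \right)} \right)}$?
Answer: $\frac{2}{153} \approx 0.013072$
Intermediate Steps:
$Q{\left(o,R \right)} = \frac{-8 + o}{-4 + o}$ ($Q{\left(o,R \right)} = \frac{-8 + o}{o - 4} = \frac{-8 + o}{-4 + o}$)
$v{\left(O \right)} = \frac{2 O}{-110 + O}$
$- v{\left(Q{\left(18,-15 \right)} \right)} = - \frac{2 \frac{-8 + 18}{-4 + 18}}{-110 + \frac{-8 + 18}{-4 + 18}} = - \frac{2 \cdot \frac{1}{14} \cdot 10}{-110 + \frac{1}{14} \cdot 10} = - \frac{2 \cdot 5}{7 \left(-110 + \frac{5}{7}\right)} = - \frac{2 \cdot 5}{7 \left(- \frac{765}{7}\right)} = - \frac{2 \cdot 5 \left(-7\right)}{7 \cdot 765} = \left(-1\right) \left(- \frac{2}{153}\right) = \frac{2}{153}$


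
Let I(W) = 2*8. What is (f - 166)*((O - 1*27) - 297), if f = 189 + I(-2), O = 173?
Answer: -5889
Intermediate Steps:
I(W) = 16
f = 205 (f = 189 + 16 = 205)
(f - 166)*((O - 1*27) - 297) = (205 - 166)*((173 - 1*27) - 297) = 39*((173 - 27) - 297) = 39*(146 - 297) = 39*(-151) = -5889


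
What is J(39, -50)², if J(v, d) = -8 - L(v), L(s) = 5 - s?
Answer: 676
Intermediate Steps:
J(v, d) = -13 + v (J(v, d) = -8 - (5 - v) = -8 + (-5 + v) = -13 + v)
J(39, -50)² = (-13 + 39)² = 26² = 676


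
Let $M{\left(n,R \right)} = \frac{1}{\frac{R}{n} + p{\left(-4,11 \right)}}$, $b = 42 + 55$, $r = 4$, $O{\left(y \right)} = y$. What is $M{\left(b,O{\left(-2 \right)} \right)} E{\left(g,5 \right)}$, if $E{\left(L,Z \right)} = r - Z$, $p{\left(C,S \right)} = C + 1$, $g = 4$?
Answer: $\frac{97}{293} \approx 0.33106$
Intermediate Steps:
$p{\left(C,S \right)} = 1 + C$
$b = 97$
$E{\left(L,Z \right)} = 4 - Z$
$M{\left(n,R \right)} = \frac{1}{-3 + \frac{R}{n}}$ ($M{\left(n,R \right)} = \frac{1}{\frac{R}{n} + \left(1 - 4\right)} = \frac{1}{\frac{R}{n} - 3} = \frac{1}{-3 + \frac{R}{n}}$)
$M{\left(b,O{\left(-2 \right)} \right)} E{\left(g,5 \right)} = \frac{97}{-2 - 291} \left(4 - 5\right) = \frac{97}{-293} \left(-1\right) = 97 \left(- \frac{1}{293}\right) \left(-1\right) = \left(- \frac{97}{293}\right) \left(-1\right) = \frac{97}{293}$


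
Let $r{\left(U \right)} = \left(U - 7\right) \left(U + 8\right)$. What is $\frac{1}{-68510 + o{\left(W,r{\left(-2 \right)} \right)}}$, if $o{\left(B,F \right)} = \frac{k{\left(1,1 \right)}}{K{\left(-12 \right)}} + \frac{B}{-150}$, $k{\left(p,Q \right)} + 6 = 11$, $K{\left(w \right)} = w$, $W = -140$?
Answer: $- \frac{60}{4110569} \approx -1.4597 \cdot 10^{-5}$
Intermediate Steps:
$k{\left(p,Q \right)} = 5$ ($k{\left(p,Q \right)} = -6 + 11 = 5$)
$r{\left(U \right)} = \left(-7 + U\right) \left(8 + U\right)$
$o{\left(B,F \right)} = - \frac{5}{12} - \frac{B}{150}$ ($o{\left(B,F \right)} = \frac{5}{-12} + \frac{B}{-150} = 5 \left(- \frac{1}{12}\right) + B \left(- \frac{1}{150}\right) = - \frac{5}{12} - \frac{B}{150}$)
$\frac{1}{-68510 + o{\left(W,r{\left(-2 \right)} \right)}} = \frac{1}{-68510 - - \frac{31}{60}} = \frac{1}{-68510 + \left(- \frac{5}{12} + \frac{14}{15}\right)} = \frac{1}{-68510 + \frac{31}{60}} = \frac{1}{- \frac{4110569}{60}} = - \frac{60}{4110569}$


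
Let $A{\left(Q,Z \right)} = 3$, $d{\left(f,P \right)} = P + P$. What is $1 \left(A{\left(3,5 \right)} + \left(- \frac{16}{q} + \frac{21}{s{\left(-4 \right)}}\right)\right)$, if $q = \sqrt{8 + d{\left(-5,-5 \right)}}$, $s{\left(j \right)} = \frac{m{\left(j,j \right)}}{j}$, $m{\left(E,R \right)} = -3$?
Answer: $31 + 8 i \sqrt{2} \approx 31.0 + 11.314 i$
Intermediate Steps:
$d{\left(f,P \right)} = 2 P$
$s{\left(j \right)} = - \frac{3}{j}$
$q = i \sqrt{2}$ ($q = \sqrt{8 + 2 \left(-5\right)} = \sqrt{8 - 10} = \sqrt{-2} = i \sqrt{2} \approx 1.4142 i$)
$1 \left(A{\left(3,5 \right)} + \left(- \frac{16}{q} + \frac{21}{s{\left(-4 \right)}}\right)\right) = 1 \left(3 + \left(- \frac{16}{i \sqrt{2}} + \frac{21}{\left(-3\right) \frac{1}{-4}}\right)\right) = 1 \left(3 + \left(- 16 \left(- \frac{i \sqrt{2}}{2}\right) + \frac{21}{\left(-3\right) \left(- \frac{1}{4}\right)}\right)\right) = 1 \left(3 + \left(8 i \sqrt{2} + \frac{21}{\frac{3}{4}}\right)\right) = 1 \left(3 + \left(8 i \sqrt{2} + 21 \cdot \frac{4}{3}\right)\right) = 1 \left(3 + \left(8 i \sqrt{2} + 28\right)\right) = 1 \left(3 + \left(28 + 8 i \sqrt{2}\right)\right) = 1 \left(31 + 8 i \sqrt{2}\right) = 31 + 8 i \sqrt{2}$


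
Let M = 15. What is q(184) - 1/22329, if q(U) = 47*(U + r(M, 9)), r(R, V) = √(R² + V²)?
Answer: 193101191/22329 + 141*√34 ≈ 9470.2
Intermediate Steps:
q(U) = 47*U + 141*√34 (q(U) = 47*(U + √(15² + 9²)) = 47*(U + √(225 + 81)) = 47*(U + √306) = 47*(U + 3*√34) = 47*U + 141*√34)
q(184) - 1/22329 = (47*184 + 141*√34) - 1/22329 = (8648 + 141*√34) - 1*1/22329 = (8648 + 141*√34) - 1/22329 = 193101191/22329 + 141*√34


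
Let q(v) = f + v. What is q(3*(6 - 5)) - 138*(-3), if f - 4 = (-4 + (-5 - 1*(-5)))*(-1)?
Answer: 425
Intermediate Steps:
f = 8 (f = 4 + (-4 + (-5 - 1*(-5)))*(-1) = 4 + (-4 + (-5 + 5))*(-1) = 4 + (-4 + 0)*(-1) = 4 - 4*(-1) = 4 + 4 = 8)
q(v) = 8 + v
q(3*(6 - 5)) - 138*(-3) = (8 + 3*(6 - 5)) - 138*(-3) = (8 + 3*1) + 414 = (8 + 3) + 414 = 11 + 414 = 425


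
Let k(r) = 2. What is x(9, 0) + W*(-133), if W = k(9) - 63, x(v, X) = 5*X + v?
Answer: 8122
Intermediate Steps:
x(v, X) = v + 5*X
W = -61 (W = 2 - 63 = -61)
x(9, 0) + W*(-133) = (9 + 5*0) - 61*(-133) = (9 + 0) + 8113 = 9 + 8113 = 8122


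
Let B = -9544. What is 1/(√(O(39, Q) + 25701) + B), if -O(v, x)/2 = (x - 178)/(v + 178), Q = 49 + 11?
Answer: -2071048/19760504759 - √1210285601/19760504759 ≈ -0.00010657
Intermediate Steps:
Q = 60
O(v, x) = -2*(-178 + x)/(178 + v) (O(v, x) = -2*(x - 178)/(v + 178) = -2*(-178 + x)/(178 + v))
1/(√(O(39, Q) + 25701) + B) = 1/(√(2*(178 - 1*60)/(178 + 39) + 25701) - 9544) = 1/(√(2*(178 - 60)/217 + 25701) - 9544) = 1/(√(2*(1/217)*118 + 25701) - 9544) = 1/(√(236/217 + 25701) - 9544) = 1/(√(5577353/217) - 9544) = 1/(√1210285601/217 - 9544) = 1/(-9544 + √1210285601/217)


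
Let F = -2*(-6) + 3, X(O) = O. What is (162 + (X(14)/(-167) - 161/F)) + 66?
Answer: 544043/2505 ≈ 217.18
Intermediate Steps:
F = 15 (F = 12 + 3 = 15)
(162 + (X(14)/(-167) - 161/F)) + 66 = (162 + (14/(-167) - 161/15)) + 66 = (162 + (14*(-1/167) - 161*1/15)) + 66 = (162 + (-14/167 - 161/15)) + 66 = (162 - 27097/2505) + 66 = 378713/2505 + 66 = 544043/2505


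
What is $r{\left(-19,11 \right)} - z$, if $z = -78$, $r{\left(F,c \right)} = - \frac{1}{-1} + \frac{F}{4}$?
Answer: $\frac{297}{4} \approx 74.25$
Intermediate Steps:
$r{\left(F,c \right)} = 1 + \frac{F}{4}$ ($r{\left(F,c \right)} = \left(-1\right) \left(-1\right) + F \frac{1}{4} = 1 + \frac{F}{4}$)
$r{\left(-19,11 \right)} - z = \left(1 + \frac{1}{4} \left(-19\right)\right) - -78 = \left(1 - \frac{19}{4}\right) + 78 = - \frac{15}{4} + 78 = \frac{297}{4}$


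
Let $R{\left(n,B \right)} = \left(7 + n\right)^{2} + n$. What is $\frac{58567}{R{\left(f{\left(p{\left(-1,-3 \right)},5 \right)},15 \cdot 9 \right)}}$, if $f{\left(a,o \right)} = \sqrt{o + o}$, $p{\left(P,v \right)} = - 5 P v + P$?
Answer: $\frac{3455453}{1231} - \frac{878505 \sqrt{10}}{1231} \approx 550.26$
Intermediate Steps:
$p{\left(P,v \right)} = P - 5 P v$ ($p{\left(P,v \right)} = - 5 P v + P = P - 5 P v$)
$f{\left(a,o \right)} = \sqrt{2} \sqrt{o}$ ($f{\left(a,o \right)} = \sqrt{2 o} = \sqrt{2} \sqrt{o}$)
$R{\left(n,B \right)} = n + \left(7 + n\right)^{2}$
$\frac{58567}{R{\left(f{\left(p{\left(-1,-3 \right)},5 \right)},15 \cdot 9 \right)}} = \frac{58567}{\sqrt{2} \sqrt{5} + \left(7 + \sqrt{2} \sqrt{5}\right)^{2}} = \frac{58567}{\sqrt{10} + \left(7 + \sqrt{10}\right)^{2}}$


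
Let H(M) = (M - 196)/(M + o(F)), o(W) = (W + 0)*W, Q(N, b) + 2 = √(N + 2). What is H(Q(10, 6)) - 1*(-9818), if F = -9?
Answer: 61140668/6229 + 554*√3/6229 ≈ 9815.6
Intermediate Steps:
Q(N, b) = -2 + √(2 + N) (Q(N, b) = -2 + √(N + 2) = -2 + √(2 + N))
o(W) = W² (o(W) = W*W = W²)
H(M) = (-196 + M)/(81 + M) (H(M) = (M - 196)/(M + (-9)²) = (-196 + M)/(M + 81) = (-196 + M)/(81 + M))
H(Q(10, 6)) - 1*(-9818) = (-196 + (-2 + √(2 + 10)))/(81 + (-2 + √(2 + 10))) - 1*(-9818) = (-196 + (-2 + √12))/(81 + (-2 + √12)) + 9818 = (-196 + (-2 + 2*√3))/(81 + (-2 + 2*√3)) + 9818 = (-198 + 2*√3)/(79 + 2*√3) + 9818 = 9818 + (-198 + 2*√3)/(79 + 2*√3)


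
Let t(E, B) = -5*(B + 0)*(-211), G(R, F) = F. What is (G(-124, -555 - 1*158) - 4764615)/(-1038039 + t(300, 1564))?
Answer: -4765328/611981 ≈ -7.7867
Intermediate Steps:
t(E, B) = 1055*B (t(E, B) = -5*B*(-211) = 1055*B)
(G(-124, -555 - 1*158) - 4764615)/(-1038039 + t(300, 1564)) = ((-555 - 1*158) - 4764615)/(-1038039 + 1055*1564) = ((-555 - 158) - 4764615)/(-1038039 + 1650020) = (-713 - 4764615)/611981 = -4765328*1/611981 = -4765328/611981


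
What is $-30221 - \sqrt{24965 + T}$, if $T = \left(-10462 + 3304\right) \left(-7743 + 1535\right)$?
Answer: $-30221 - \sqrt{44461829} \approx -36889.0$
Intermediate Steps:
$T = 44436864$ ($T = \left(-7158\right) \left(-6208\right) = 44436864$)
$-30221 - \sqrt{24965 + T} = -30221 - \sqrt{24965 + 44436864} = -30221 - \sqrt{44461829}$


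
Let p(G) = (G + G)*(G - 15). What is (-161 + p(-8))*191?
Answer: 39537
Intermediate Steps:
p(G) = 2*G*(-15 + G) (p(G) = (2*G)*(-15 + G) = 2*G*(-15 + G))
(-161 + p(-8))*191 = (-161 + 2*(-8)*(-15 - 8))*191 = (-161 + 2*(-8)*(-23))*191 = (-161 + 368)*191 = 207*191 = 39537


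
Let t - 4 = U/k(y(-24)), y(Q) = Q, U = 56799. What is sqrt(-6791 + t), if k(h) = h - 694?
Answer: I*sqrt(3539643070)/718 ≈ 82.862*I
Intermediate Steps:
k(h) = -694 + h
t = -53927/718 (t = 4 + 56799/(-694 - 24) = 4 + 56799/(-718) = 4 + 56799*(-1/718) = 4 - 56799/718 = -53927/718 ≈ -75.107)
sqrt(-6791 + t) = sqrt(-6791 - 53927/718) = sqrt(-4929865/718) = I*sqrt(3539643070)/718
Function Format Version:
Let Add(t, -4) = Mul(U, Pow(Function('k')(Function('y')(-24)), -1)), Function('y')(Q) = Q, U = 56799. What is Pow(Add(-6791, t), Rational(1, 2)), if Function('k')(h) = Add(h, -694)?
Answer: Mul(Rational(1, 718), I, Pow(3539643070, Rational(1, 2))) ≈ Mul(82.862, I)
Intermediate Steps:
Function('k')(h) = Add(-694, h)
t = Rational(-53927, 718) (t = Add(4, Mul(56799, Pow(Add(-694, -24), -1))) = Add(4, Mul(56799, Pow(-718, -1))) = Add(4, Mul(56799, Rational(-1, 718))) = Add(4, Rational(-56799, 718)) = Rational(-53927, 718) ≈ -75.107)
Pow(Add(-6791, t), Rational(1, 2)) = Pow(Add(-6791, Rational(-53927, 718)), Rational(1, 2)) = Pow(Rational(-4929865, 718), Rational(1, 2)) = Mul(Rational(1, 718), I, Pow(3539643070, Rational(1, 2)))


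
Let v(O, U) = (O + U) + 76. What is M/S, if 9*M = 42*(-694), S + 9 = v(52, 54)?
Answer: -9716/519 ≈ -18.721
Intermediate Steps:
v(O, U) = 76 + O + U
S = 173 (S = -9 + (76 + 52 + 54) = -9 + 182 = 173)
M = -9716/3 (M = (42*(-694))/9 = (⅑)*(-29148) = -9716/3 ≈ -3238.7)
M/S = -9716/3/173 = -9716/3*1/173 = -9716/519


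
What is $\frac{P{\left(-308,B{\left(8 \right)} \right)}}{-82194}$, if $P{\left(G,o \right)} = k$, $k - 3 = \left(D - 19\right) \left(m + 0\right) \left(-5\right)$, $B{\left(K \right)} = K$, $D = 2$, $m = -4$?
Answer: $\frac{337}{82194} \approx 0.0041001$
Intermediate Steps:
$k = -337$ ($k = 3 + \left(2 - 19\right) \left(-4 + 0\right) \left(-5\right) = 3 - 17 \left(\left(-4\right) \left(-5\right)\right) = 3 - 340 = -337$)
$P{\left(G,o \right)} = -337$
$\frac{P{\left(-308,B{\left(8 \right)} \right)}}{-82194} = - \frac{337}{-82194} = \left(-337\right) \left(- \frac{1}{82194}\right) = \frac{337}{82194}$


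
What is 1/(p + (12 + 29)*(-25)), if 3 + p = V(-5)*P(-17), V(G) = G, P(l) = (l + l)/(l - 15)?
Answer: -16/16533 ≈ -0.00096776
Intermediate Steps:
P(l) = 2*l/(-15 + l) (P(l) = (2*l)/(-15 + l) = 2*l/(-15 + l))
p = -133/16 (p = -3 - 10*(-17)/(-15 - 17) = -3 - 10*(-17)/(-32) = -3 - 10*(-17)*(-1)/32 = -3 - 5*17/16 = -3 - 85/16 = -133/16 ≈ -8.3125)
1/(p + (12 + 29)*(-25)) = 1/(-133/16 + (12 + 29)*(-25)) = 1/(-133/16 + 41*(-25)) = 1/(-133/16 - 1025) = 1/(-16533/16) = -16/16533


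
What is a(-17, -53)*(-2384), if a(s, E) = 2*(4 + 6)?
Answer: -47680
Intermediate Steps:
a(s, E) = 20 (a(s, E) = 2*10 = 20)
a(-17, -53)*(-2384) = 20*(-2384) = -47680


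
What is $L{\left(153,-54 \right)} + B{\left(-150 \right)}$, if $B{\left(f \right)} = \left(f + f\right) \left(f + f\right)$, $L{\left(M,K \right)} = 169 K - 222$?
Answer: $80652$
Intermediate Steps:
$L{\left(M,K \right)} = -222 + 169 K$
$B{\left(f \right)} = 4 f^{2}$ ($B{\left(f \right)} = 2 f 2 f = 4 f^{2}$)
$L{\left(153,-54 \right)} + B{\left(-150 \right)} = \left(-222 + 169 \left(-54\right)\right) + 4 \left(-150\right)^{2} = \left(-222 - 9126\right) + 4 \cdot 22500 = -9348 + 90000 = 80652$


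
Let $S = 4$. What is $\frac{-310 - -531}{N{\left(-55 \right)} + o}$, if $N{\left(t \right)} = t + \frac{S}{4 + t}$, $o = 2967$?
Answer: $\frac{11271}{148508} \approx 0.075895$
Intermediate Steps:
$N{\left(t \right)} = t + \frac{4}{4 + t}$
$\frac{-310 - -531}{N{\left(-55 \right)} + o} = \frac{-310 - -531}{\frac{4 + \left(-55\right)^{2} + 4 \left(-55\right)}{4 - 55} + 2967} = \frac{-310 + 531}{\frac{4 + 3025 - 220}{-51} + 2967} = \frac{221}{\left(- \frac{1}{51}\right) 2809 + 2967} = \frac{221}{- \frac{2809}{51} + 2967} = \frac{221}{\frac{148508}{51}} = 221 \cdot \frac{51}{148508} = \frac{11271}{148508}$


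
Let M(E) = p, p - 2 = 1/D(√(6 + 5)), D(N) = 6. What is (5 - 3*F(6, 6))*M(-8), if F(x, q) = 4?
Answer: -91/6 ≈ -15.167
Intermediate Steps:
p = 13/6 (p = 2 + 1/6 = 2 + ⅙ = 13/6 ≈ 2.1667)
M(E) = 13/6
(5 - 3*F(6, 6))*M(-8) = (5 - 3*4)*(13/6) = (5 - 12)*(13/6) = -7*13/6 = -91/6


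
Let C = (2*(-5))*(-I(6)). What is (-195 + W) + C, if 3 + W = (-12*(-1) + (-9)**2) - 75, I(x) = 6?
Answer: -120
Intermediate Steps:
C = 60 (C = (2*(-5))*(-1*6) = -10*(-6) = 60)
W = 15 (W = -3 + ((-12*(-1) + (-9)**2) - 75) = -3 + ((12 + 81) - 75) = -3 + (93 - 75) = -3 + 18 = 15)
(-195 + W) + C = (-195 + 15) + 60 = -180 + 60 = -120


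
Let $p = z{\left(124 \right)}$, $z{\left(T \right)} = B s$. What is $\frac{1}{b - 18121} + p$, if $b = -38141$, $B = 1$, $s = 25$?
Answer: $\frac{1406549}{56262} \approx 25.0$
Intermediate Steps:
$z{\left(T \right)} = 25$ ($z{\left(T \right)} = 1 \cdot 25 = 25$)
$p = 25$
$\frac{1}{b - 18121} + p = \frac{1}{-38141 - 18121} + 25 = \frac{1}{-56262} + 25 = - \frac{1}{56262} + 25 = \frac{1406549}{56262}$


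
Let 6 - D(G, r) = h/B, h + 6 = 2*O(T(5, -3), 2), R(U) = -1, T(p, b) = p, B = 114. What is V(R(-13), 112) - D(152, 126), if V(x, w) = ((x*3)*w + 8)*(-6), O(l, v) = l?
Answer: 111836/57 ≈ 1962.0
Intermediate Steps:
h = 4 (h = -6 + 2*5 = -6 + 10 = 4)
D(G, r) = 340/57 (D(G, r) = 6 - 4/114 = 6 - 1*2/57 = 6 - 2/57 = 340/57)
V(x, w) = -48 - 18*w*x (V(x, w) = ((3*x)*w + 8)*(-6) = (3*w*x + 8)*(-6) = (8 + 3*w*x)*(-6) = -48 - 18*w*x)
V(R(-13), 112) - D(152, 126) = (-48 - 18*112*(-1)) - 1*340/57 = (-48 + 2016) - 340/57 = 1968 - 340/57 = 111836/57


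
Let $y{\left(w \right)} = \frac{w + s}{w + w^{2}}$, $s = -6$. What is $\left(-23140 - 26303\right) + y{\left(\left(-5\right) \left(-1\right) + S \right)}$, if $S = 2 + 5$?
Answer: $- \frac{1285517}{26} \approx -49443.0$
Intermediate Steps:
$S = 7$
$y{\left(w \right)} = \frac{-6 + w}{w + w^{2}}$ ($y{\left(w \right)} = \frac{w - 6}{w + w^{2}} = \frac{-6 + w}{w + w^{2}}$)
$\left(-23140 - 26303\right) + y{\left(\left(-5\right) \left(-1\right) + S \right)} = \left(-23140 - 26303\right) + \frac{-6 + \left(\left(-5\right) \left(-1\right) + 7\right)}{\left(\left(-5\right) \left(-1\right) + 7\right) \left(1 + \left(\left(-5\right) \left(-1\right) + 7\right)\right)} = -49443 + \frac{-6 + \left(5 + 7\right)}{\left(5 + 7\right) \left(1 + \left(5 + 7\right)\right)} = -49443 + \frac{-6 + 12}{12 \left(1 + 12\right)} = -49443 + \frac{1}{12} \cdot \frac{1}{13} \cdot 6 = -49443 + \frac{1}{26} = - \frac{1285517}{26}$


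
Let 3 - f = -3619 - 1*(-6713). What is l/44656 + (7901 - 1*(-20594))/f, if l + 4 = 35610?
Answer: -581207287/69015848 ≈ -8.4214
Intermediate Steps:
f = -3091 (f = 3 - (-3619 - 1*(-6713)) = 3 - (-3619 + 6713) = 3 - 1*3094 = 3 - 3094 = -3091)
l = 35606 (l = -4 + 35610 = 35606)
l/44656 + (7901 - 1*(-20594))/f = 35606/44656 + (7901 - 1*(-20594))/(-3091) = 35606*(1/44656) + (7901 + 20594)*(-1/3091) = 17803/22328 + 28495*(-1/3091) = 17803/22328 - 28495/3091 = -581207287/69015848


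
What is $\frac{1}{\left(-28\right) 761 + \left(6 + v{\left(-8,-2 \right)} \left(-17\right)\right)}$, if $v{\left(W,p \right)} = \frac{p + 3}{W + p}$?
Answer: $- \frac{10}{213003} \approx -4.6948 \cdot 10^{-5}$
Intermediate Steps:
$v{\left(W,p \right)} = \frac{3 + p}{W + p}$
$\frac{1}{\left(-28\right) 761 + \left(6 + v{\left(-8,-2 \right)} \left(-17\right)\right)} = \frac{1}{\left(-28\right) 761 + \left(6 + \frac{3 - 2}{-8 - 2} \left(-17\right)\right)} = \frac{1}{-21308 + \left(6 + \frac{1}{-10} \cdot 1 \left(-17\right)\right)} = \frac{1}{-21308 + \left(6 + \left(- \frac{1}{10}\right) 1 \left(-17\right)\right)} = \frac{1}{-21308 + \left(6 - - \frac{17}{10}\right)} = \frac{1}{-21308 + \left(6 + \frac{17}{10}\right)} = \frac{1}{-21308 + \frac{77}{10}} = \frac{1}{- \frac{213003}{10}} = - \frac{10}{213003}$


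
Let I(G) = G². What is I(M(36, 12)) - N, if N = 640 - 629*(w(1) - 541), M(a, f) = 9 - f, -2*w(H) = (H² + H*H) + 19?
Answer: -695049/2 ≈ -3.4752e+5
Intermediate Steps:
w(H) = -19/2 - H² (w(H) = -((H² + H*H) + 19)/2 = -((H² + H²) + 19)/2 = -(2*H² + 19)/2 = -(19 + 2*H²)/2 = -19/2 - H²)
N = 695067/2 (N = 640 - 629*((-19/2 - 1*1²) - 541) = 640 - 629*((-19/2 - 1*1) - 541) = 640 - 629*((-19/2 - 1) - 541) = 640 - 629*(-21/2 - 541) = 640 - 629*(-1103/2) = 640 + 693787/2 = 695067/2 ≈ 3.4753e+5)
I(M(36, 12)) - N = (9 - 1*12)² - 1*695067/2 = (9 - 12)² - 695067/2 = (-3)² - 695067/2 = 9 - 695067/2 = -695049/2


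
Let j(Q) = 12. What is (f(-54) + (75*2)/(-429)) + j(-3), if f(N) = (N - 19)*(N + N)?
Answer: 1129078/143 ≈ 7895.6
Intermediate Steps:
f(N) = 2*N*(-19 + N) (f(N) = (-19 + N)*(2*N) = 2*N*(-19 + N))
(f(-54) + (75*2)/(-429)) + j(-3) = (2*(-54)*(-19 - 54) + (75*2)/(-429)) + 12 = (2*(-54)*(-73) + 150*(-1/429)) + 12 = (7884 - 50/143) + 12 = 1127362/143 + 12 = 1129078/143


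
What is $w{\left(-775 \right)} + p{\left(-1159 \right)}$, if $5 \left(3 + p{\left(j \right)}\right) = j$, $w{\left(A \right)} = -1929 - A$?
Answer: $- \frac{6944}{5} \approx -1388.8$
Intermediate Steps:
$p{\left(j \right)} = -3 + \frac{j}{5}$
$w{\left(-775 \right)} + p{\left(-1159 \right)} = \left(-1929 - -775\right) + \left(-3 + \frac{1}{5} \left(-1159\right)\right) = \left(-1929 + 775\right) - \frac{1174}{5} = -1154 - \frac{1174}{5} = - \frac{6944}{5}$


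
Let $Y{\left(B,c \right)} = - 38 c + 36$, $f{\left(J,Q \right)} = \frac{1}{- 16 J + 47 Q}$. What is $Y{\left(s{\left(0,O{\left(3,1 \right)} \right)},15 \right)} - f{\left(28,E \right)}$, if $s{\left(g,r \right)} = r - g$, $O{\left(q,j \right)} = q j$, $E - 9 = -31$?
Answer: $- \frac{791387}{1482} \approx -534.0$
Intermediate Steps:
$E = -22$ ($E = 9 - 31 = -22$)
$O{\left(q,j \right)} = j q$
$Y{\left(B,c \right)} = 36 - 38 c$
$Y{\left(s{\left(0,O{\left(3,1 \right)} \right)},15 \right)} - f{\left(28,E \right)} = \left(36 - 570\right) - - \frac{1}{\left(-47\right) \left(-22\right) + 16 \cdot 28} = \left(36 - 570\right) - - \frac{1}{1034 + 448} = -534 - - \frac{1}{1482} = -534 + \frac{1}{1482} = - \frac{791387}{1482}$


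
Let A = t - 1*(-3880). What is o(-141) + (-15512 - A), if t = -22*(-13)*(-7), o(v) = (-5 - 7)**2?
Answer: -17246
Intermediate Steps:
o(v) = 144 (o(v) = (-12)**2 = 144)
t = -2002 (t = 286*(-7) = -2002)
A = 1878 (A = -2002 - 1*(-3880) = -2002 + 3880 = 1878)
o(-141) + (-15512 - A) = 144 + (-15512 - 1*1878) = 144 + (-15512 - 1878) = 144 - 17390 = -17246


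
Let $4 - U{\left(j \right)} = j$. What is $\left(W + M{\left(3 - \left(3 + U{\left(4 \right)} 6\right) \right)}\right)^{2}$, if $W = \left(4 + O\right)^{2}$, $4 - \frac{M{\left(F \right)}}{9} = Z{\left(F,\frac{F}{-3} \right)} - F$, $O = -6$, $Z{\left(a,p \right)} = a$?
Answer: $1600$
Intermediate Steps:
$U{\left(j \right)} = 4 - j$
$M{\left(F \right)} = 36$ ($M{\left(F \right)} = 36 - 9 \left(F - F\right) = 36 - 0 = 36 + 0 = 36$)
$W = 4$ ($W = \left(4 - 6\right)^{2} = \left(-2\right)^{2} = 4$)
$\left(W + M{\left(3 - \left(3 + U{\left(4 \right)} 6\right) \right)}\right)^{2} = \left(4 + 36\right)^{2} = 40^{2} = 1600$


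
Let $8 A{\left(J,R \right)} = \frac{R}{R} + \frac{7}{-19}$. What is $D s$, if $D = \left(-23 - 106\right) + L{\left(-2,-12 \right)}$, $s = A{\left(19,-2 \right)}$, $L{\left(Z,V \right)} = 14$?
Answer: $- \frac{345}{38} \approx -9.0789$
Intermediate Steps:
$A{\left(J,R \right)} = \frac{3}{38}$ ($A{\left(J,R \right)} = \frac{\frac{R}{R} + \frac{7}{-19}}{8} = \frac{1 + 7 \left(- \frac{1}{19}\right)}{8} = \frac{1 - \frac{7}{19}}{8} = \frac{1}{8} \cdot \frac{12}{19} = \frac{3}{38}$)
$s = \frac{3}{38} \approx 0.078947$
$D = -115$ ($D = \left(-23 - 106\right) + 14 = -129 + 14 = -115$)
$D s = \left(-115\right) \frac{3}{38} = - \frac{345}{38}$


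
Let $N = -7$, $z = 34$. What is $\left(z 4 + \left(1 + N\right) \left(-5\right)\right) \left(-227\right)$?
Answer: $-37682$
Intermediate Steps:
$\left(z 4 + \left(1 + N\right) \left(-5\right)\right) \left(-227\right) = \left(34 \cdot 4 + \left(1 - 7\right) \left(-5\right)\right) \left(-227\right) = \left(136 - -30\right) \left(-227\right) = \left(136 + 30\right) \left(-227\right) = 166 \left(-227\right) = -37682$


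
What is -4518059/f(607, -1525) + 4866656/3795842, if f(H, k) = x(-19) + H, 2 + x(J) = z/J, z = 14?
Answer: -162895525012673/21790031001 ≈ -7475.7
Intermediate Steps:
x(J) = -2 + 14/J
f(H, k) = -52/19 + H (f(H, k) = (-2 + 14/(-19)) + H = (-2 + 14*(-1/19)) + H = (-2 - 14/19) + H = -52/19 + H)
-4518059/f(607, -1525) + 4866656/3795842 = -4518059/(-52/19 + 607) + 4866656/3795842 = -4518059/11481/19 + 4866656*(1/3795842) = -4518059*19/11481 + 2433328/1897921 = -85843121/11481 + 2433328/1897921 = -162895525012673/21790031001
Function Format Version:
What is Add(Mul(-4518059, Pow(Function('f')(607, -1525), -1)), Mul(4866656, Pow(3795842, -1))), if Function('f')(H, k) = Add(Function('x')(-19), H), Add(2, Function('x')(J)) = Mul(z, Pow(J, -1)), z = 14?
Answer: Rational(-162895525012673, 21790031001) ≈ -7475.7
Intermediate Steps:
Function('x')(J) = Add(-2, Mul(14, Pow(J, -1)))
Function('f')(H, k) = Add(Rational(-52, 19), H) (Function('f')(H, k) = Add(Add(-2, Mul(14, Pow(-19, -1))), H) = Add(Add(-2, Mul(14, Rational(-1, 19))), H) = Add(Add(-2, Rational(-14, 19)), H) = Add(Rational(-52, 19), H))
Add(Mul(-4518059, Pow(Function('f')(607, -1525), -1)), Mul(4866656, Pow(3795842, -1))) = Add(Mul(-4518059, Pow(Add(Rational(-52, 19), 607), -1)), Mul(4866656, Pow(3795842, -1))) = Add(Mul(-4518059, Pow(Rational(11481, 19), -1)), Mul(4866656, Rational(1, 3795842))) = Add(Mul(-4518059, Rational(19, 11481)), Rational(2433328, 1897921)) = Add(Rational(-85843121, 11481), Rational(2433328, 1897921)) = Rational(-162895525012673, 21790031001)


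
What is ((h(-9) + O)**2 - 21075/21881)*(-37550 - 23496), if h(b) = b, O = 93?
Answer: -9423747999006/21881 ≈ -4.3068e+8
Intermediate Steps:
((h(-9) + O)**2 - 21075/21881)*(-37550 - 23496) = ((-9 + 93)**2 - 21075/21881)*(-37550 - 23496) = (84**2 - 21075*1/21881)*(-61046) = (7056 - 21075/21881)*(-61046) = (154371261/21881)*(-61046) = -9423747999006/21881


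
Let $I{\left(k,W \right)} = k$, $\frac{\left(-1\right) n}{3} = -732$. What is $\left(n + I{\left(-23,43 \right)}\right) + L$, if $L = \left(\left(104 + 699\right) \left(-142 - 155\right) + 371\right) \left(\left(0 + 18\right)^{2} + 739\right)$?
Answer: $-253119387$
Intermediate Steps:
$n = 2196$ ($n = \left(-3\right) \left(-732\right) = 2196$)
$L = -253121560$ ($L = \left(803 \left(-297\right) + 371\right) \left(18^{2} + 739\right) = \left(-238491 + 371\right) \left(324 + 739\right) = \left(-238120\right) 1063 = -253121560$)
$\left(n + I{\left(-23,43 \right)}\right) + L = \left(2196 - 23\right) - 253121560 = 2173 - 253121560 = -253119387$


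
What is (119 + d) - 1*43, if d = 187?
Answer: 263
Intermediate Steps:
(119 + d) - 1*43 = (119 + 187) - 1*43 = 306 - 43 = 263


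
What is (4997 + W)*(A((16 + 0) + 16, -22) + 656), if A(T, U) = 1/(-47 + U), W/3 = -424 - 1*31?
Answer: 164395216/69 ≈ 2.3825e+6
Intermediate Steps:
W = -1365 (W = 3*(-424 - 1*31) = 3*(-424 - 31) = 3*(-455) = -1365)
(4997 + W)*(A((16 + 0) + 16, -22) + 656) = (4997 - 1365)*(1/(-47 - 22) + 656) = 3632*(1/(-69) + 656) = 3632*(-1/69 + 656) = 3632*(45263/69) = 164395216/69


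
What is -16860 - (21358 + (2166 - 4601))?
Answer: -35783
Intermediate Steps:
-16860 - (21358 + (2166 - 4601)) = -16860 - (21358 - 2435) = -16860 - 1*18923 = -16860 - 18923 = -35783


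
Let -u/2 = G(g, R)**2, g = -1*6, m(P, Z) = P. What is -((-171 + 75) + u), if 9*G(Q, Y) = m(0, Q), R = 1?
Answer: 96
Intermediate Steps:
g = -6
G(Q, Y) = 0 (G(Q, Y) = (1/9)*0 = 0)
u = 0 (u = -2*0**2 = -2*0 = 0)
-((-171 + 75) + u) = -((-171 + 75) + 0) = -(-96 + 0) = -1*(-96) = 96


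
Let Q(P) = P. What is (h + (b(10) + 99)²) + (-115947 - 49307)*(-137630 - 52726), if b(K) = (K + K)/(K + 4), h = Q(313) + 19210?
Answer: 1541398881612/49 ≈ 3.1457e+10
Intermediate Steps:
h = 19523 (h = 313 + 19210 = 19523)
b(K) = 2*K/(4 + K) (b(K) = (2*K)/(4 + K) = 2*K/(4 + K))
(h + (b(10) + 99)²) + (-115947 - 49307)*(-137630 - 52726) = (19523 + (2*10/(4 + 10) + 99)²) + (-115947 - 49307)*(-137630 - 52726) = (19523 + (2*10/14 + 99)²) - 165254*(-190356) = (19523 + (2*10*(1/14) + 99)²) + 31457090424 = (19523 + (10/7 + 99)²) + 31457090424 = (19523 + (703/7)²) + 31457090424 = (19523 + 494209/49) + 31457090424 = 1450836/49 + 31457090424 = 1541398881612/49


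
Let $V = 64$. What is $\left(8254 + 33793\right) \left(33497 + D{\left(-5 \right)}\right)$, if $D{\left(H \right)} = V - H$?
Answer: $1411349602$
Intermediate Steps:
$D{\left(H \right)} = 64 - H$
$\left(8254 + 33793\right) \left(33497 + D{\left(-5 \right)}\right) = \left(8254 + 33793\right) \left(33497 + \left(64 - -5\right)\right) = 42047 \left(33497 + \left(64 + 5\right)\right) = 42047 \left(33497 + 69\right) = 42047 \cdot 33566 = 1411349602$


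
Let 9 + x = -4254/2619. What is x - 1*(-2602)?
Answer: 2262271/873 ≈ 2591.4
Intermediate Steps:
x = -9275/873 (x = -9 - 4254/2619 = -9 - 4254*1/2619 = -9 - 1418/873 = -9275/873 ≈ -10.624)
x - 1*(-2602) = -9275/873 - 1*(-2602) = -9275/873 + 2602 = 2262271/873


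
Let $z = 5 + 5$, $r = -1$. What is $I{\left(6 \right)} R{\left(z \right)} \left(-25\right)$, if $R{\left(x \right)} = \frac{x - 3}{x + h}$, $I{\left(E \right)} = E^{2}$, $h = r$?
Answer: $-700$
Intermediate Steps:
$h = -1$
$z = 10$
$R{\left(x \right)} = \frac{-3 + x}{-1 + x}$ ($R{\left(x \right)} = \frac{x - 3}{x - 1} = \frac{-3 + x}{-1 + x}$)
$I{\left(6 \right)} R{\left(z \right)} \left(-25\right) = 6^{2} \frac{-3 + 10}{-1 + 10} \left(-25\right) = 36 \cdot \frac{1}{9} \cdot 7 \left(-25\right) = 36 \cdot \frac{7}{9} \left(-25\right) = 28 \left(-25\right) = -700$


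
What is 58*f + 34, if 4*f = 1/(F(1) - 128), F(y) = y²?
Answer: 8607/254 ≈ 33.886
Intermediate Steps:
f = -1/508 (f = 1/(4*(1² - 128)) = 1/(4*(1 - 128)) = (¼)/(-127) = (¼)*(-1/127) = -1/508 ≈ -0.0019685)
58*f + 34 = 58*(-1/508) + 34 = -29/254 + 34 = 8607/254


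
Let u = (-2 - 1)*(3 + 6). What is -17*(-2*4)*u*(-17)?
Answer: 62424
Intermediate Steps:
u = -27 (u = -3*9 = -27)
-17*(-2*4)*u*(-17) = -17*(-2*4)*(-27)*(-17) = -(-136)*(-27)*(-17) = -17*216*(-17) = -3672*(-17) = 62424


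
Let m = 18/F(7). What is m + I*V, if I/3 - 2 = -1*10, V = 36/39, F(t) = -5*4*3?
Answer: -2919/130 ≈ -22.454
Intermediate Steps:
F(t) = -60 (F(t) = -20*3 = -60)
V = 12/13 (V = 36*(1/39) = 12/13 ≈ 0.92308)
I = -24 (I = 6 + 3*(-1*10) = 6 + 3*(-10) = 6 - 30 = -24)
m = -3/10 (m = 18/(-60) = 18*(-1/60) = -3/10 ≈ -0.30000)
m + I*V = -3/10 - 24*12/13 = -3/10 - 288/13 = -2919/130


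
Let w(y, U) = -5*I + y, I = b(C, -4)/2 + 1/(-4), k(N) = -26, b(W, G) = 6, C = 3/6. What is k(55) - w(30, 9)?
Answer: -169/4 ≈ -42.250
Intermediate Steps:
C = 1/2 (C = 3*(1/6) = 1/2 ≈ 0.50000)
I = 11/4 (I = 6/2 + 1/(-4) = 6*(1/2) + 1*(-1/4) = 3 - 1/4 = 11/4 ≈ 2.7500)
w(y, U) = -55/4 + y (w(y, U) = -5*11/4 + y = -55/4 + y)
k(55) - w(30, 9) = -26 - (-55/4 + 30) = -26 - 1*65/4 = -26 - 65/4 = -169/4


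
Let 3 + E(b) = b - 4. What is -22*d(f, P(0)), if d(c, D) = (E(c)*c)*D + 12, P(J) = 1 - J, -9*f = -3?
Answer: -1936/9 ≈ -215.11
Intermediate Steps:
E(b) = -7 + b (E(b) = -3 + (b - 4) = -3 + (-4 + b) = -7 + b)
f = 1/3 (f = -1/9*(-3) = 1/3 ≈ 0.33333)
d(c, D) = 12 + D*c*(-7 + c) (d(c, D) = ((-7 + c)*c)*D + 12 = (c*(-7 + c))*D + 12 = D*c*(-7 + c) + 12 = 12 + D*c*(-7 + c))
-22*d(f, P(0)) = -22*(12 + (1 - 1*0)*(1/3)*(-7 + 1/3)) = -22*(12 + (1 + 0)*(1/3)*(-20/3)) = -22*(12 + 1*(1/3)*(-20/3)) = -22*(12 - 20/9) = -22*88/9 = -1936/9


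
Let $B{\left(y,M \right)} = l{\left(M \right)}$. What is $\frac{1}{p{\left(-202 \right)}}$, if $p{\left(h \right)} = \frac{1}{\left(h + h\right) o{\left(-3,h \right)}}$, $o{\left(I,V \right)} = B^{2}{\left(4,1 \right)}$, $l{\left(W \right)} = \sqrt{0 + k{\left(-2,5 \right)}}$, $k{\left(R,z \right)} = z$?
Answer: $-2020$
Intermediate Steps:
$l{\left(W \right)} = \sqrt{5}$ ($l{\left(W \right)} = \sqrt{0 + 5} = \sqrt{5}$)
$B{\left(y,M \right)} = \sqrt{5}$
$o{\left(I,V \right)} = 5$ ($o{\left(I,V \right)} = \left(\sqrt{5}\right)^{2} = 5$)
$p{\left(h \right)} = \frac{1}{10 h}$ ($p{\left(h \right)} = \frac{1}{\left(h + h\right) 5} = \frac{1}{2 h} \frac{1}{5} = \frac{1}{10 h}$)
$\frac{1}{p{\left(-202 \right)}} = \frac{1}{\frac{1}{10} \frac{1}{-202}} = \frac{1}{\frac{1}{10} \left(- \frac{1}{202}\right)} = \frac{1}{- \frac{1}{2020}} = -2020$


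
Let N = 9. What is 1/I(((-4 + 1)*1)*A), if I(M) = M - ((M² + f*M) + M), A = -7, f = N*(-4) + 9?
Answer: 1/126 ≈ 0.0079365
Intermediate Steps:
f = -27 (f = 9*(-4) + 9 = -36 + 9 = -27)
I(M) = -M² + 27*M (I(M) = M - ((M² - 27*M) + M) = M - (M² - 26*M) = M + (-M² + 26*M) = -M² + 27*M)
1/I(((-4 + 1)*1)*A) = 1/((((-4 + 1)*1)*(-7))*(27 - (-4 + 1)*1*(-7))) = 1/((-3*1*(-7))*(27 - (-3*1)*(-7))) = 1/((-3*(-7))*(27 - (-3)*(-7))) = 1/(21*(27 - 1*21)) = 1/(21*(27 - 21)) = 1/(21*6) = 1/126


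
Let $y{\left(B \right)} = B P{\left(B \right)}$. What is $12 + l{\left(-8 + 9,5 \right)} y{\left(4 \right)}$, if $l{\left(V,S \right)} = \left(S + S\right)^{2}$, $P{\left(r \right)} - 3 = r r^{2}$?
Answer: $26812$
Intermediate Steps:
$P{\left(r \right)} = 3 + r^{3}$ ($P{\left(r \right)} = 3 + r r^{2} = 3 + r^{3}$)
$l{\left(V,S \right)} = 4 S^{2}$ ($l{\left(V,S \right)} = \left(2 S\right)^{2} = 4 S^{2}$)
$y{\left(B \right)} = B \left(3 + B^{3}\right)$
$12 + l{\left(-8 + 9,5 \right)} y{\left(4 \right)} = 12 + 4 \cdot 5^{2} \cdot 4 \left(3 + 4^{3}\right) = 12 + 4 \cdot 25 \cdot 4 \left(3 + 64\right) = 12 + 100 \cdot 4 \cdot 67 = 12 + 100 \cdot 268 = 12 + 26800 = 26812$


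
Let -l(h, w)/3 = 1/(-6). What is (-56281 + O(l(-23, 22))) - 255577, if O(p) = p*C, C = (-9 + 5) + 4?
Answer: -311858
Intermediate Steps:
l(h, w) = ½ (l(h, w) = -3/(-6) = -3*(-⅙) = ½)
C = 0 (C = -4 + 4 = 0)
O(p) = 0 (O(p) = p*0 = 0)
(-56281 + O(l(-23, 22))) - 255577 = (-56281 + 0) - 255577 = -56281 - 255577 = -311858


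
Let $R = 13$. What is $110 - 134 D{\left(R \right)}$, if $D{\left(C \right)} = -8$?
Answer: $1182$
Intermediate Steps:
$110 - 134 D{\left(R \right)} = 110 - -1072 = 110 + 1072 = 1182$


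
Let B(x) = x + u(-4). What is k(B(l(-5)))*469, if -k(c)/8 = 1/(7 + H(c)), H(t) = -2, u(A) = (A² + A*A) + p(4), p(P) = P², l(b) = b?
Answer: -3752/5 ≈ -750.40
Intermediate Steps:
u(A) = 16 + 2*A² (u(A) = (A² + A*A) + 4² = (A² + A²) + 16 = 2*A² + 16 = 16 + 2*A²)
B(x) = 48 + x (B(x) = x + (16 + 2*(-4)²) = x + (16 + 2*16) = x + (16 + 32) = x + 48 = 48 + x)
k(c) = -8/5 (k(c) = -8/(7 - 2) = -8/5)
k(B(l(-5)))*469 = -8/5*469 = -3752/5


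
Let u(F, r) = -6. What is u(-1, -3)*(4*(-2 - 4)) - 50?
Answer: 94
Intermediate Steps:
u(-1, -3)*(4*(-2 - 4)) - 50 = -24*(-2 - 4) - 50 = -24*(-6) - 50 = -6*(-24) - 50 = 144 - 50 = 94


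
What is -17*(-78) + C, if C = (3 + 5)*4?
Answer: 1358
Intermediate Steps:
C = 32 (C = 8*4 = 32)
-17*(-78) + C = -17*(-78) + 32 = 1326 + 32 = 1358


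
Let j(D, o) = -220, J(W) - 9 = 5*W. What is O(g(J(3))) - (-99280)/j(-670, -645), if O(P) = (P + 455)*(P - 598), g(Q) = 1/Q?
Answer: -1726859245/6336 ≈ -2.7255e+5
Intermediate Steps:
J(W) = 9 + 5*W
O(P) = (-598 + P)*(455 + P) (O(P) = (455 + P)*(-598 + P) = (-598 + P)*(455 + P))
O(g(J(3))) - (-99280)/j(-670, -645) = (-272090 + (1/(9 + 5*3))² - 143/(9 + 5*3)) - (-99280)/(-220) = (-272090 + (1/(9 + 15))² - 143/(9 + 15)) - (-99280)*(-1)/220 = (-272090 + (1/24)² - 143/24) - 1*4964/11 = (-272090 + (1/24)² - 143*1/24) - 4964/11 = (-272090 + 1/576 - 143/24) - 4964/11 = -156727271/576 - 4964/11 = -1726859245/6336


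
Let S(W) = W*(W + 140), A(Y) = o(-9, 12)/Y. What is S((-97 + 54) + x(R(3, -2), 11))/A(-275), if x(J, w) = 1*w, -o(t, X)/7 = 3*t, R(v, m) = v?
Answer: 35200/7 ≈ 5028.6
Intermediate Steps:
o(t, X) = -21*t
x(J, w) = w
A(Y) = 189/Y (A(Y) = (-21*(-9))/Y = 189/Y)
S(W) = W*(140 + W)
S((-97 + 54) + x(R(3, -2), 11))/A(-275) = (((-97 + 54) + 11)*(140 + ((-97 + 54) + 11)))/((189/(-275))) = ((-43 + 11)*(140 + (-43 + 11)))/((189*(-1/275))) = (-32*(140 - 32))/(-189/275) = -32*108*(-275/189) = -3456*(-275/189) = 35200/7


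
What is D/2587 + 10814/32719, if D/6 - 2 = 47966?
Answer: 9444765770/84644053 ≈ 111.58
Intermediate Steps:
D = 287808 (D = 12 + 6*47966 = 12 + 287796 = 287808)
D/2587 + 10814/32719 = 287808/2587 + 10814/32719 = 9444765770/84644053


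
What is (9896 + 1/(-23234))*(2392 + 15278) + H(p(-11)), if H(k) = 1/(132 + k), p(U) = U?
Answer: 245796443086822/1405657 ≈ 1.7486e+8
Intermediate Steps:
(9896 + 1/(-23234))*(2392 + 15278) + H(p(-11)) = (9896 + 1/(-23234))*(2392 + 15278) + 1/(132 - 11) = (9896 - 1/23234)*17670 + 1/121 = (229923663/23234)*17670 + 1/121 = 2031375562605/11617 + 1/121 = 245796443086822/1405657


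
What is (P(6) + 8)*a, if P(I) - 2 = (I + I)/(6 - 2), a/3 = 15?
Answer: 585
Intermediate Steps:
a = 45 (a = 3*15 = 45)
P(I) = 2 + I/2 (P(I) = 2 + (I + I)/(6 - 2) = 2 + (2*I)/4 = 2 + (2*I)*(¼) = 2 + I/2)
(P(6) + 8)*a = ((2 + (½)*6) + 8)*45 = ((2 + 3) + 8)*45 = (5 + 8)*45 = 13*45 = 585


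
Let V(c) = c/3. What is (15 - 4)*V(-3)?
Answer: -11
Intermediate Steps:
V(c) = c/3 (V(c) = c*(⅓) = c/3)
(15 - 4)*V(-3) = (15 - 4)*((⅓)*(-3)) = 11*(-1) = -11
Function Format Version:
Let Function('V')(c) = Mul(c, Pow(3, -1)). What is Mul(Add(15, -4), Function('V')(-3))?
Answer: -11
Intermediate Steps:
Function('V')(c) = Mul(Rational(1, 3), c) (Function('V')(c) = Mul(c, Rational(1, 3)) = Mul(Rational(1, 3), c))
Mul(Add(15, -4), Function('V')(-3)) = Mul(Add(15, -4), Mul(Rational(1, 3), -3)) = Mul(11, -1) = -11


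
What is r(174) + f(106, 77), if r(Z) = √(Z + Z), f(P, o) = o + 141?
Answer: 218 + 2*√87 ≈ 236.65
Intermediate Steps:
f(P, o) = 141 + o
r(Z) = √2*√Z (r(Z) = √(2*Z) = √2*√Z)
r(174) + f(106, 77) = √2*√174 + (141 + 77) = 2*√87 + 218 = 218 + 2*√87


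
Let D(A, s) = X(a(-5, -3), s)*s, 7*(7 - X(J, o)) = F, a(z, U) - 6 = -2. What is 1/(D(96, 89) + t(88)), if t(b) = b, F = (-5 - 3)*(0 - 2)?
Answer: 7/3553 ≈ 0.0019702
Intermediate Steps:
F = 16 (F = -8*(-2) = 16)
a(z, U) = 4 (a(z, U) = 6 - 2 = 4)
X(J, o) = 33/7 (X(J, o) = 7 - ⅐*16 = 7 - 16/7 = 33/7)
D(A, s) = 33*s/7
1/(D(96, 89) + t(88)) = 1/((33/7)*89 + 88) = 1/(2937/7 + 88) = 1/(3553/7) = 7/3553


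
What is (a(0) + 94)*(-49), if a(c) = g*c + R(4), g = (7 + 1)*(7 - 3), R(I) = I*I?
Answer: -5390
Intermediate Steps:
R(I) = I**2
g = 32 (g = 8*4 = 32)
a(c) = 16 + 32*c (a(c) = 32*c + 4**2 = 32*c + 16 = 16 + 32*c)
(a(0) + 94)*(-49) = ((16 + 32*0) + 94)*(-49) = ((16 + 0) + 94)*(-49) = (16 + 94)*(-49) = 110*(-49) = -5390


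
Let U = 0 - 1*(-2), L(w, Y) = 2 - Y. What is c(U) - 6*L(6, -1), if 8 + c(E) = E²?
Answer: -22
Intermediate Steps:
U = 2 (U = 0 + 2 = 2)
c(E) = -8 + E²
c(U) - 6*L(6, -1) = (-8 + 2²) - 6*(2 - 1*(-1)) = (-8 + 4) - 6*(2 + 1) = -4 - 6*3 = -4 - 18 = -22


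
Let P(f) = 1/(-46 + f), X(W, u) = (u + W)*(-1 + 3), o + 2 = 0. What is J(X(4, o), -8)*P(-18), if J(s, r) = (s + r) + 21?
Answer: -17/64 ≈ -0.26563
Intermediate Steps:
o = -2 (o = -2 + 0 = -2)
X(W, u) = 2*W + 2*u (X(W, u) = (W + u)*2 = 2*W + 2*u)
J(s, r) = 21 + r + s (J(s, r) = (r + s) + 21 = 21 + r + s)
J(X(4, o), -8)*P(-18) = (21 - 8 + (2*4 + 2*(-2)))/(-46 - 18) = (21 - 8 + (8 - 4))/(-64) = (21 - 8 + 4)*(-1/64) = 17*(-1/64) = -17/64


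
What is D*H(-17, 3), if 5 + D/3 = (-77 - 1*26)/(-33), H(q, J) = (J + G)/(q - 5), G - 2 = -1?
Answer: 124/121 ≈ 1.0248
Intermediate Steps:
G = 1 (G = 2 - 1 = 1)
H(q, J) = (1 + J)/(-5 + q) (H(q, J) = (J + 1)/(q - 5) = (1 + J)/(-5 + q))
D = -62/11 (D = -15 + 3*((-77 - 1*26)/(-33)) = -15 + 3*((-77 - 26)*(-1/33)) = -15 + 3*(-103*(-1/33)) = -15 + 3*(103/33) = -15 + 103/11 = -62/11 ≈ -5.6364)
D*H(-17, 3) = -62*(1 + 3)/(11*(-5 - 17)) = -62*4/(11*(-22)) = -(-31)*4/121 = -62/11*(-2/11) = 124/121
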